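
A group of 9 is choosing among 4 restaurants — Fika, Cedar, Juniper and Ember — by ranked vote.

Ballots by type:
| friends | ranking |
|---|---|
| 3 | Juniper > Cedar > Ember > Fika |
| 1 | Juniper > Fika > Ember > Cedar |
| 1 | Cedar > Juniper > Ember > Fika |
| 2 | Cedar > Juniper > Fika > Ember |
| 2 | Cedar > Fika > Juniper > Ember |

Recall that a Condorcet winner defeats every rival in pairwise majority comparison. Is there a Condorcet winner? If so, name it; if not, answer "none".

Cedar

Head-to-head results (9 friends):
Fika vs Cedar: Cedar, 8–1.
Fika vs Juniper: Juniper wins 7–2.
Fika–Ember: Fika 5–4.
Cedar vs Juniper: Cedar wins 5–4.
Cedar–Ember: Cedar 8–1.
Juniper vs Ember: Juniper wins 9–0.
Cedar beats each of Fika, Juniper, Ember — Cedar is the Condorcet winner.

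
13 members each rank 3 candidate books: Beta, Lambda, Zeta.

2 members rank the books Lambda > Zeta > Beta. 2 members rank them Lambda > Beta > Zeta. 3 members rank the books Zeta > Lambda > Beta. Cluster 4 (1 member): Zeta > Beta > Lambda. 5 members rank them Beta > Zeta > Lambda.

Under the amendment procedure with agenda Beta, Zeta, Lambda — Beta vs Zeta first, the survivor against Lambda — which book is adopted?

Lambda

Round 1: Beta vs Zeta — 7–6, Beta advances.
Round 2: Beta vs Lambda — 6–7, Lambda advances.
The agenda winner is Lambda.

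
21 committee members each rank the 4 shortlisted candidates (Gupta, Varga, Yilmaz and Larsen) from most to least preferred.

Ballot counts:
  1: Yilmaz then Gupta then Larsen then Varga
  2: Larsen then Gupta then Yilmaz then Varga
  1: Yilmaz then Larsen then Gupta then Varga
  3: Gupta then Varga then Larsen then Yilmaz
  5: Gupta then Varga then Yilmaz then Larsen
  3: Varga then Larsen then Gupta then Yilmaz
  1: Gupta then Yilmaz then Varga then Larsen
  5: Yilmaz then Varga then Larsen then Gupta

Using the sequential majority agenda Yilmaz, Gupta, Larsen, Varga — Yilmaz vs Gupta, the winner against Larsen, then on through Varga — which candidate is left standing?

Round 1: Yilmaz vs Gupta — 7–14, Gupta advances.
Round 2: Gupta vs Larsen — 10–11, Larsen advances.
Round 3: Larsen vs Varga — 4–17, Varga advances.
The agenda winner is Varga.

Varga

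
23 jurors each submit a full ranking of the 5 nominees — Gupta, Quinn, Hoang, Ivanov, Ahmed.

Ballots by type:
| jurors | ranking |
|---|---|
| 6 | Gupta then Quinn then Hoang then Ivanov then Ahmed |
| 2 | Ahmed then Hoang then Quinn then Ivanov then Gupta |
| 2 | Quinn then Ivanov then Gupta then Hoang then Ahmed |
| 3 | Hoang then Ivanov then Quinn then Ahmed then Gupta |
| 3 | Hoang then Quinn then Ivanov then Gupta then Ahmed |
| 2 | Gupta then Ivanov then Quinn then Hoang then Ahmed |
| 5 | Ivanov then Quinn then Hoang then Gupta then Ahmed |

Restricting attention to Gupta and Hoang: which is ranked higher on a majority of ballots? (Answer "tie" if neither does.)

Ballots ranking Gupta above Hoang: 6 + 2 + 2 = 10.
Ballots ranking Hoang above Gupta: 23 − 10 = 13.
Hoang wins the head-to-head 13–10.

Hoang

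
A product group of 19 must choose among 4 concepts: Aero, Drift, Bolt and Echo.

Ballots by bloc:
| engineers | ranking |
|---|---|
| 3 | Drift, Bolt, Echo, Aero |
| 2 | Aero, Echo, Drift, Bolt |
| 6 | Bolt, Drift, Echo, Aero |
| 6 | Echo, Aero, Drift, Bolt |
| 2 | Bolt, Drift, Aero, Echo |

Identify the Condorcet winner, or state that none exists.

Pairwise majorities:
Aero vs Drift: Drift, 11–8.
Aero vs Bolt: Bolt wins 11–8.
Aero–Echo: Echo 15–4.
Drift–Bolt: Drift 11–8.
Drift vs Echo: Drift wins 11–8.
Bolt–Echo: Bolt 11–8.
Drift wins every pairwise contest, so Drift is the Condorcet winner.

Drift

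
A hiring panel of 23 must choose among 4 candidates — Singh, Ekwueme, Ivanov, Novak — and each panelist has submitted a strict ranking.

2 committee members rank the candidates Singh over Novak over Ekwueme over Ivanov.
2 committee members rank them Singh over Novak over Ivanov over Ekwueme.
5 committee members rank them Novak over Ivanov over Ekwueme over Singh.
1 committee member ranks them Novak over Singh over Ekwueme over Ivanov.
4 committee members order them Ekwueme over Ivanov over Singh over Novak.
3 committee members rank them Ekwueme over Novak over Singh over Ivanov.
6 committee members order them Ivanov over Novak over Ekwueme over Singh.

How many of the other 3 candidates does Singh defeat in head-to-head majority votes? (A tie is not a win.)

Singh against each rival (23 committee members):
Singh vs Ekwueme: 2+2+1 = 5 for Singh, 18 for Ekwueme — Ekwueme by 18–5.
Singh vs Ivanov: Ivanov wins 15–8.
Singh vs Novak: 2+2+4 = 8 for Singh, 15 for Novak — Novak by 15–8.
Singh beats no one; loses to Ekwueme, Ivanov, Novak — 0 pairwise wins.

0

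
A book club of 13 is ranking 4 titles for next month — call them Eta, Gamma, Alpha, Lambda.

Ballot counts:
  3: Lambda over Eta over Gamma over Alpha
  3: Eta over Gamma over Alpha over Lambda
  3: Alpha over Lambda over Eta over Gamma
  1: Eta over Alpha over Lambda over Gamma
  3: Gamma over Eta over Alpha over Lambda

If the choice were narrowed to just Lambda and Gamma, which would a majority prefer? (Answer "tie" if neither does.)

Lambda

Ballots ranking Lambda above Gamma: 3 + 3 + 1 = 7.
Ballots ranking Gamma above Lambda: 13 − 7 = 6.
Lambda wins the head-to-head 7–6.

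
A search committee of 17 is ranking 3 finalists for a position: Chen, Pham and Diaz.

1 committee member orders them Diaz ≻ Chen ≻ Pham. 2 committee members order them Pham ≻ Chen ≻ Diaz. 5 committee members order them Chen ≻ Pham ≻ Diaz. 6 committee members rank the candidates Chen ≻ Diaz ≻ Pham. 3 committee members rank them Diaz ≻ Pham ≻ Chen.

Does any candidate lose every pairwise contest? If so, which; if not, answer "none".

Pairwise majorities:
Chen vs Pham: Chen is ranked higher on 1+5+6 = 12 ballots, Pham on 5. Chen wins 12–5.
Chen vs Diaz: Chen, 13–4.
Pham vs Diaz: 7 to 10, Diaz.
Only Pham has no wins; Pham is the Condorcet loser.

Pham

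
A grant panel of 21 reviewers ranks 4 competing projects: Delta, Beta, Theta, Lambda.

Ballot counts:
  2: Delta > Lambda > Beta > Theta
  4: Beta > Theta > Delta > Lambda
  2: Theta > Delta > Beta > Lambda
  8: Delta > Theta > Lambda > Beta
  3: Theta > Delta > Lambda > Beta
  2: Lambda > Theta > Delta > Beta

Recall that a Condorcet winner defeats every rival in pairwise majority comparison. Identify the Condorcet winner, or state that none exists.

Pairwise majorities:
Delta–Beta: Delta 17–4.
Delta vs Theta: Theta wins 11–10.
Delta–Lambda: Delta 19–2.
Beta vs Theta: Theta wins 15–6.
Beta vs Lambda: Lambda, 15–6.
Theta–Lambda: Theta 17–4.
Theta defeats every rival head-to-head and is the Condorcet winner.

Theta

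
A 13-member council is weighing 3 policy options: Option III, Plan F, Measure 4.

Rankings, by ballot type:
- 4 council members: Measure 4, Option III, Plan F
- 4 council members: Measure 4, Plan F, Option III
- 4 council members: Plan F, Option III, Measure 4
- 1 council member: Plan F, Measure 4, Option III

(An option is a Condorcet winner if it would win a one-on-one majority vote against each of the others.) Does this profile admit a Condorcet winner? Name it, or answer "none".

Head-to-head results (13 council members):
Option III vs Plan F: Option III preferred on 4 ballots; Plan F wins 9–4.
Option III vs Measure 4: Option III preferred on 4 ballots; Measure 4 wins 9–4.
Plan F vs Measure 4: Plan F preferred on 4+1 = 5 ballots; Measure 4 wins 8–5.
Measure 4 defeats every rival head-to-head and is the Condorcet winner.

Measure 4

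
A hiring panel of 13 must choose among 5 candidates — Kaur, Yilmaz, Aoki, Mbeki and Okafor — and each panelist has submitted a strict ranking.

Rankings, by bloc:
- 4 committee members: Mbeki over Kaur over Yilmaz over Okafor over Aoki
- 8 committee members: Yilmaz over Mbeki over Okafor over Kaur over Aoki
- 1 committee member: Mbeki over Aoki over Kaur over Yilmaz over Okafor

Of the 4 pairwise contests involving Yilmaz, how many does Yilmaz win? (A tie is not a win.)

Yilmaz against each rival (13 committee members):
Yilmaz vs Kaur: Yilmaz wins 8–5.
Yilmaz–Aoki: Yilmaz 12–1.
Yilmaz vs Mbeki: Yilmaz, 8–5.
Yilmaz vs Okafor: 4+8+1 = 13 for Yilmaz, 0 for Okafor — Yilmaz by 13–0.
Yilmaz beats Kaur, Aoki, Mbeki, Okafor — 4 pairwise wins.

4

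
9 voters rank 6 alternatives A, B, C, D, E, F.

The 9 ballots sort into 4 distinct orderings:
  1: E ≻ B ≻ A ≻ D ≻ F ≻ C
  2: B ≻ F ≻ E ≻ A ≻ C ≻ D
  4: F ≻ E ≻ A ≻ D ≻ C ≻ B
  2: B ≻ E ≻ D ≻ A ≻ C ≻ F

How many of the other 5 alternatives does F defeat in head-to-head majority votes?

4

F against each rival (9 voters):
F vs A: F is ranked higher on 2+4 = 6 ballots, A on 3. F wins 6–3.
F vs B: F preferred on 4 ballots; B wins 5–4.
F vs C: F wins 7–2.
F vs D: F preferred on 2+4 = 6 ballots; F wins 6–3.
F vs E: F wins 6–3.
F beats A, C, D, E; loses to B — 4 pairwise wins.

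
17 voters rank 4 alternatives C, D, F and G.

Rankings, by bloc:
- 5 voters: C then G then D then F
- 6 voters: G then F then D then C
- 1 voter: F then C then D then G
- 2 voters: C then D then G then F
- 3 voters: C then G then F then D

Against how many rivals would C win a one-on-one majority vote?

C against each rival (17 voters):
C vs D: C wins 11–6.
C vs F: C is ranked higher on 5+2+3 = 10 ballots, F on 7. C wins 10–7.
C vs G: C, 11–6.
C beats D, F, G — 3 pairwise wins.

3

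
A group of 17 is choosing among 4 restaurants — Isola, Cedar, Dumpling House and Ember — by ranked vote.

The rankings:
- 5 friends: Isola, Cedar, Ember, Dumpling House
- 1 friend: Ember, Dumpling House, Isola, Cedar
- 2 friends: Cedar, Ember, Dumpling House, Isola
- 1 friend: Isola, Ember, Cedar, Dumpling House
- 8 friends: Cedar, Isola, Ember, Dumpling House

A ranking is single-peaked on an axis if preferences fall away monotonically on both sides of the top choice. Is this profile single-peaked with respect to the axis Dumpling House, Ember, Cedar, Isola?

Axis positions: Dumpling House=1, Ember=2, Cedar=3, Isola=4.
Faction 1 (peak Isola at position 4): ranking walks positions 4-3-2-1, expanding outward from the peak — single-peaked.
Faction 2: ranking walks positions 2-1-4-3; Isola is ranked above Cedar even though Cedar lies between Isola and the peak Ember on the axis — preferences dip and rise again. Not single-peaked.
Faction 3 (peak Cedar at position 3): ranking walks positions 3-2-1-4, expanding outward from the peak — single-peaked.
Faction 4: ranking walks positions 4-2-3-1; Ember is ranked above Cedar even though Cedar lies between Ember and the peak Isola on the axis — preferences dip and rise again. Not single-peaked.
Faction 5 (peak Cedar at position 3): ranking walks positions 3-4-2-1, expanding outward from the peak — single-peaked.
Faction 2 violates single-peakedness, so the profile is not single-peaked on this axis.

no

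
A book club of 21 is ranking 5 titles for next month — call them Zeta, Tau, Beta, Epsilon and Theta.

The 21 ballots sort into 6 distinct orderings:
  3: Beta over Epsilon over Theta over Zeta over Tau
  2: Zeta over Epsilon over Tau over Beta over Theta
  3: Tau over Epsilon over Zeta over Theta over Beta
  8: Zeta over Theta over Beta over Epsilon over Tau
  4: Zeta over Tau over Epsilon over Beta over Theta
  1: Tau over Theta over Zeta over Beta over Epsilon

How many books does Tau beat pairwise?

0

Tau against each rival (21 members):
Tau vs Zeta: Zeta, 17–4.
Tau vs Beta: Tau is ranked higher on 2+3+4+1 = 10 ballots, Beta on 11. Beta wins 11–10.
Tau vs Epsilon: 3+4+1 = 8 for Tau, 13 for Epsilon — Epsilon by 13–8.
Tau vs Theta: Theta wins 11–10.
Tau beats no one; loses to Zeta, Beta, Epsilon, Theta — 0 pairwise wins.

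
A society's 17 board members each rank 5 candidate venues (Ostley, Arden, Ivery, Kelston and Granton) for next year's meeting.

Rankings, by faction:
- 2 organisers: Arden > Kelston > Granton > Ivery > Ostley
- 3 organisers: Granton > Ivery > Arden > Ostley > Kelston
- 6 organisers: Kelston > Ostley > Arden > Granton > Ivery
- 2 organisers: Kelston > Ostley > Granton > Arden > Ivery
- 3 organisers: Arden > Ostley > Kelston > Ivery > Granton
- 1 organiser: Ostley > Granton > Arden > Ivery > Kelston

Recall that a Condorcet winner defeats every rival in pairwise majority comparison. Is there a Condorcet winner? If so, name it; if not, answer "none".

none

Check each pair by majority over 17 ballots:
Ostley vs Arden: Ostley is ranked higher on 6+2+1 = 9 ballots, Arden on 8. Ostley wins 9–8.
Ostley vs Ivery: Ostley, 12–5.
Ostley vs Kelston: Ostley preferred on 3+3+1 = 7 ballots; Kelston wins 10–7.
Ostley vs Granton: Ostley is ranked higher on 6+2+3+1 = 12 ballots, Granton on 5. Ostley wins 12–5.
Arden vs Ivery: Arden, 14–3.
Arden vs Kelston: Arden preferred on 2+3+3+1 = 9 ballots; Arden wins 9–8.
Arden vs Granton: Arden wins 11–6.
Ivery vs Kelston: Kelston wins 13–4.
Ivery vs Granton: Granton wins 14–3.
Kelston–Granton: Kelston 13–4.
Each city drops at least one matchup (Ostley loses to Kelston; Arden loses to Ostley; Ivery loses to Ostley; Kelston loses to Arden; Granton loses to Ostley); the cycle Ostley → Arden → Kelston → Ostley rules out a Condorcet winner.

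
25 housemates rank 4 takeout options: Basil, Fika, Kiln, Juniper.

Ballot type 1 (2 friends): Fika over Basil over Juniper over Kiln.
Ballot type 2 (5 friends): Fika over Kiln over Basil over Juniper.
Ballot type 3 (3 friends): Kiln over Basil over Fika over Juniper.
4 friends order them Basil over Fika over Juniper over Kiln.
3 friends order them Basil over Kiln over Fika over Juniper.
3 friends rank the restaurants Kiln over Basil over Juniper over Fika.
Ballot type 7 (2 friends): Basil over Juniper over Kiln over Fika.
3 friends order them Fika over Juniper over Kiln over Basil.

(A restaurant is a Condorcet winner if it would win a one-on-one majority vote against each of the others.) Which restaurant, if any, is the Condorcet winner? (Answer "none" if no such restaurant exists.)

Head-to-head results (25 friends):
Basil vs Fika: Basil, 15–10.
Basil vs Kiln: Kiln, 14–11.
Basil vs Juniper: Basil, 22–3.
Fika vs Kiln: Fika wins 14–11.
Fika vs Juniper: Fika wins 20–5.
Kiln vs Juniper: Kiln wins 14–11.
No restaurant is unbeaten: Basil loses to Kiln; Fika loses to Basil; Kiln loses to Fika; Juniper loses to Basil. In particular Basil beats Fika beats Kiln beats Basil is a majority cycle — no Condorcet winner exists.

none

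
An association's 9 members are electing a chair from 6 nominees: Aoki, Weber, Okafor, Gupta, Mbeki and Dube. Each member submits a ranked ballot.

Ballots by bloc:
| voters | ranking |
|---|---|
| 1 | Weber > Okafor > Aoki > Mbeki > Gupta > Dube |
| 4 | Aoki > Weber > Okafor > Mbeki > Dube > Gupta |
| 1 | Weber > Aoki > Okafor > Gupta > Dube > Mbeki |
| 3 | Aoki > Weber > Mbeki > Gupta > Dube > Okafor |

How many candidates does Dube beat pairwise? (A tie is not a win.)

Dube against each rival (9 voters):
Dube vs Aoki: Dube is ranked higher on 0 ballots, Aoki on 9. Aoki wins 9–0.
Dube vs Weber: Dube is ranked higher on 0 ballots, Weber on 9. Weber wins 9–0.
Dube vs Okafor: Okafor wins 6–3.
Dube–Gupta: Gupta 5–4.
Dube vs Mbeki: Dube preferred on 1 ballot; Mbeki wins 8–1.
Dube beats no one; loses to Aoki, Weber, Okafor, Gupta, Mbeki — 0 pairwise wins.

0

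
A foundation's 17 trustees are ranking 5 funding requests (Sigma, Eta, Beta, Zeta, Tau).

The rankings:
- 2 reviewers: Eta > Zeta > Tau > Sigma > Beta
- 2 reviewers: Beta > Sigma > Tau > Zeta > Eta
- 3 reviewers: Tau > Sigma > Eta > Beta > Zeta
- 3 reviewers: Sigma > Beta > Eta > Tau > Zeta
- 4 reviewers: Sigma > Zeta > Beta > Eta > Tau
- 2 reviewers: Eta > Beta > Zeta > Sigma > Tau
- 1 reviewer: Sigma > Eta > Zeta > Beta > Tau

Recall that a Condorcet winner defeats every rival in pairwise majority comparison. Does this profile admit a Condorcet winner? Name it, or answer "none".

Head-to-head results (17 reviewers):
Sigma vs Eta: Sigma, 13–4.
Sigma vs Beta: Sigma wins 13–4.
Sigma–Zeta: Sigma 13–4.
Sigma vs Tau: Sigma, 12–5.
Eta vs Beta: Beta, 9–8.
Eta–Zeta: Eta 11–6.
Eta vs Tau: Eta wins 12–5.
Beta vs Zeta: Beta wins 10–7.
Beta–Tau: Beta 12–5.
Zeta–Tau: Zeta 9–8.
Sigma wins every pairwise contest, so Sigma is the Condorcet winner.

Sigma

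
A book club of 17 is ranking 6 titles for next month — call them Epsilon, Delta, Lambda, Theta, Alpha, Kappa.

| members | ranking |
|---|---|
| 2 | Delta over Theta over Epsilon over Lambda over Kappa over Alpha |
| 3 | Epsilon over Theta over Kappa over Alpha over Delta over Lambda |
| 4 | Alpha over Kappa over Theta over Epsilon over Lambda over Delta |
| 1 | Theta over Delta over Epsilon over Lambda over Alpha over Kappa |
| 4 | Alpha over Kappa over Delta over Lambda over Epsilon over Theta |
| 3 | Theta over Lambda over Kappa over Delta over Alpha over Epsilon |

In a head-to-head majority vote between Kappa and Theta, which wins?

Theta

Ballots ranking Kappa above Theta: 4 + 4 = 8.
Ballots ranking Theta above Kappa: 17 − 8 = 9.
Theta wins the head-to-head 9–8.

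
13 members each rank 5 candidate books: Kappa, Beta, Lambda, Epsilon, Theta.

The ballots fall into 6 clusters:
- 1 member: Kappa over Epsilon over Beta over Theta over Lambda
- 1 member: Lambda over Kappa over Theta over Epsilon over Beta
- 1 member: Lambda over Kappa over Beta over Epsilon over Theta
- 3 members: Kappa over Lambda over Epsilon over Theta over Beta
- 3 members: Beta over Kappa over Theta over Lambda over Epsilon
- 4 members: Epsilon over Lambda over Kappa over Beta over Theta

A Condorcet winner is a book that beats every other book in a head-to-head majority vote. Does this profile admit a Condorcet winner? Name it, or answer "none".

Kappa

Check each pair by majority over 13 ballots:
Kappa vs Beta: Kappa is ranked higher on 1+1+1+3+4 = 10 ballots, Beta on 3. Kappa wins 10–3.
Kappa vs Lambda: 7 to 6, Kappa.
Kappa vs Epsilon: Kappa preferred on 1+1+1+3+3 = 9 ballots; Kappa wins 9–4.
Kappa vs Theta: 1+1+1+3+3+4 = 13 for Kappa, 0 for Theta — Kappa by 13–0.
Beta vs Lambda: 4 to 9, Lambda.
Beta vs Epsilon: 1+3 = 4 for Beta, 9 for Epsilon — Epsilon by 9–4.
Beta vs Theta: Beta preferred on 1+1+3+4 = 9 ballots; Beta wins 9–4.
Lambda vs Epsilon: 8 to 5, Lambda.
Lambda vs Theta: Lambda preferred on 1+1+3+4 = 9 ballots; Lambda wins 9–4.
Epsilon vs Theta: 1+1+3+4 = 9 for Epsilon, 4 for Theta — Epsilon by 9–4.
Only Kappa has no losses; Kappa is the Condorcet winner.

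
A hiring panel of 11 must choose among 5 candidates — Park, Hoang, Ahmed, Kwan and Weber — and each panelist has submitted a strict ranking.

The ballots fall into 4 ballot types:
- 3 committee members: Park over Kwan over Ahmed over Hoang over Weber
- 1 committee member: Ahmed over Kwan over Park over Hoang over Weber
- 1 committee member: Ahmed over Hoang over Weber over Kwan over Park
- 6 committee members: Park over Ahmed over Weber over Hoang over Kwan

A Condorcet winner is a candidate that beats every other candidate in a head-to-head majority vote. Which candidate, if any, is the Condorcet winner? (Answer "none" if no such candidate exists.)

Head-to-head results (11 committee members):
Park vs Hoang: Park preferred on 3+1+6 = 10 ballots; Park wins 10–1.
Park vs Ahmed: 3+6 = 9 for Park, 2 for Ahmed — Park by 9–2.
Park vs Kwan: Park is ranked higher on 3+6 = 9 ballots, Kwan on 2. Park wins 9–2.
Park vs Weber: 10 to 1, Park.
Hoang vs Ahmed: 0 to 11, Ahmed.
Hoang vs Kwan: Hoang preferred on 1+6 = 7 ballots; Hoang wins 7–4.
Hoang vs Weber: 3+1+1 = 5 for Hoang, 6 for Weber — Weber by 6–5.
Ahmed vs Kwan: Ahmed preferred on 1+1+6 = 8 ballots; Ahmed wins 8–3.
Ahmed vs Weber: Ahmed preferred on 3+1+1+6 = 11 ballots; Ahmed wins 11–0.
Kwan vs Weber: Kwan is ranked higher on 3+1 = 4 ballots, Weber on 7. Weber wins 7–4.
Park beats each of Hoang, Ahmed, Kwan, Weber — Park is the Condorcet winner.

Park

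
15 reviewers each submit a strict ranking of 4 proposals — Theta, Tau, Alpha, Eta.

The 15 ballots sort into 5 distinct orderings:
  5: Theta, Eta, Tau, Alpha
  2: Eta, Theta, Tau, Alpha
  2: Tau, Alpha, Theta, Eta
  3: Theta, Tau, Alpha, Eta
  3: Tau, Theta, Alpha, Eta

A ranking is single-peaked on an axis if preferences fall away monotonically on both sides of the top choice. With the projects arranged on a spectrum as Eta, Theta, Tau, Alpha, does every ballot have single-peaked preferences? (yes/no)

Axis positions: Eta=1, Theta=2, Tau=3, Alpha=4.
Ballot type 1 (peak Theta at position 2): ranking walks positions 2-1-3-4, expanding outward from the peak — single-peaked.
Ballot type 2 (peak Eta at position 1): ranking walks positions 1-2-3-4, expanding outward from the peak — single-peaked.
Ballot type 3 (peak Tau at position 3): ranking walks positions 3-4-2-1, expanding outward from the peak — single-peaked.
Ballot type 4 (peak Theta at position 2): ranking walks positions 2-3-4-1, expanding outward from the peak — single-peaked.
Ballot type 5 (peak Tau at position 3): ranking walks positions 3-2-4-1, expanding outward from the peak — single-peaked.
Every ranking is single-peaked on this axis.

yes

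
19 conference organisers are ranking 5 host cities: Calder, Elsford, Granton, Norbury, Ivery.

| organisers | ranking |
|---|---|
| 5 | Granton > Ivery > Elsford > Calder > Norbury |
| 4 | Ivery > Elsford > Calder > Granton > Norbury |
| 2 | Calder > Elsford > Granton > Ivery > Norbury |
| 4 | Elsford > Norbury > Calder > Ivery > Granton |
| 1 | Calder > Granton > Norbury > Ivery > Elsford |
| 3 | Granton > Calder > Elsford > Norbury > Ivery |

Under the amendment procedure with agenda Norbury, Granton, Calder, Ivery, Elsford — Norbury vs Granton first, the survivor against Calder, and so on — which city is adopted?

Round 1: Norbury vs Granton — 4–15, Granton advances.
Round 2: Granton vs Calder — 8–11, Calder advances.
Round 3: Calder vs Ivery — 10–9, Calder advances.
Round 4: Calder vs Elsford — 6–13, Elsford advances.
Elsford survives the agenda.

Elsford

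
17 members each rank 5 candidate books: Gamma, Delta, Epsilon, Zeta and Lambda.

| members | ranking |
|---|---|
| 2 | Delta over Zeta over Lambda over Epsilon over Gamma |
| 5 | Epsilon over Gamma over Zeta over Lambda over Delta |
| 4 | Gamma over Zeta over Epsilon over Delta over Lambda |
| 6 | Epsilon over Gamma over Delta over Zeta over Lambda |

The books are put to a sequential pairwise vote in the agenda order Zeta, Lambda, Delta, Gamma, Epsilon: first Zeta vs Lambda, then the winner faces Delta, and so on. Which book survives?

Round 1: Zeta vs Lambda — 17–0, Zeta advances.
Round 2: Zeta vs Delta — 9–8, Zeta advances.
Round 3: Zeta vs Gamma — 2–15, Gamma advances.
Round 4: Gamma vs Epsilon — 4–13, Epsilon advances.
Epsilon survives the agenda.

Epsilon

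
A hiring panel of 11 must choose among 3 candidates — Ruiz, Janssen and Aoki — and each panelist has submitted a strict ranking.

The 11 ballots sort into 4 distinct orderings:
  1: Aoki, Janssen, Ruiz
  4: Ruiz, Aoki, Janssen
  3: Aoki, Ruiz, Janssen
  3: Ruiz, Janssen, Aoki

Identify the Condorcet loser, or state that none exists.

Pairwise majorities:
Ruiz vs Janssen: Ruiz wins 10–1.
Ruiz vs Aoki: 4+3 = 7 for Ruiz, 4 for Aoki — Ruiz by 7–4.
Janssen vs Aoki: Janssen preferred on 3 ballots; Aoki wins 8–3.
Janssen loses to every other candidate — it is the Condorcet loser.

Janssen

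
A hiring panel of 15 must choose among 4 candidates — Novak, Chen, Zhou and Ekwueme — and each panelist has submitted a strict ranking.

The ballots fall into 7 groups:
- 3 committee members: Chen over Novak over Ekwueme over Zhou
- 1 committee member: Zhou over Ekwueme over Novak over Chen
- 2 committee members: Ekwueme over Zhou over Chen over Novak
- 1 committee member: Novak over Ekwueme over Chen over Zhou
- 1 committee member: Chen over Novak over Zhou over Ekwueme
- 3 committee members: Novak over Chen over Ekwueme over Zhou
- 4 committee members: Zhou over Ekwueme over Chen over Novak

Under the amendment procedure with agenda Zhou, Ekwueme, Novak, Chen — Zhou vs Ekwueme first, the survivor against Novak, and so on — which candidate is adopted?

Chen

Round 1: Zhou vs Ekwueme — 6–9, Ekwueme advances.
Round 2: Ekwueme vs Novak — 7–8, Novak advances.
Round 3: Novak vs Chen — 5–10, Chen advances.
Chen survives the agenda.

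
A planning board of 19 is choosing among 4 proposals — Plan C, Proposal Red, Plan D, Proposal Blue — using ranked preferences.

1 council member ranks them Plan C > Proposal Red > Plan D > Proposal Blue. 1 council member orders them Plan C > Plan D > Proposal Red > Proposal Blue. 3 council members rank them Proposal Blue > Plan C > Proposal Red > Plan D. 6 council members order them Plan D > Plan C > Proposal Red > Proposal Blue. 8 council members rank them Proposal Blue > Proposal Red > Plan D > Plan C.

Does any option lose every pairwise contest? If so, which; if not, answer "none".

Pairwise majorities:
Plan C–Proposal Red: Plan C 11–8.
Plan C vs Plan D: Plan C is ranked higher on 1+1+3 = 5 ballots, Plan D on 14. Plan D wins 14–5.
Plan C vs Proposal Blue: 8 to 11, Proposal Blue.
Proposal Red vs Plan D: Proposal Red is ranked higher on 1+3+8 = 12 ballots, Plan D on 7. Proposal Red wins 12–7.
Proposal Red vs Proposal Blue: Proposal Red preferred on 1+1+6 = 8 ballots; Proposal Blue wins 11–8.
Plan D vs Proposal Blue: Proposal Blue, 11–8.
Each option has at least one pairwise win (Plan C beats Proposal Red; Proposal Red beats Plan D; Plan D beats Plan C; Proposal Blue beats Plan C) — no Condorcet loser.

none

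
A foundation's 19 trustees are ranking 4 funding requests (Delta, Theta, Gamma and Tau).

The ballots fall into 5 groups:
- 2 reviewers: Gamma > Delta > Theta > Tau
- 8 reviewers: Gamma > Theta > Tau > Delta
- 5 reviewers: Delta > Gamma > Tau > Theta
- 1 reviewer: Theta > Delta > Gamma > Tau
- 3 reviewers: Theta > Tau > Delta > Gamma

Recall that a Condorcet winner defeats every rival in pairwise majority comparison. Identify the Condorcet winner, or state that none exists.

Pairwise majorities:
Delta–Theta: Theta 12–7.
Delta vs Gamma: 9 to 10, Gamma.
Delta vs Tau: Delta is ranked higher on 2+5+1 = 8 ballots, Tau on 11. Tau wins 11–8.
Theta–Gamma: Gamma 15–4.
Theta–Tau: Theta 14–5.
Gamma vs Tau: Gamma, 16–3.
Gamma wins every pairwise contest, so Gamma is the Condorcet winner.

Gamma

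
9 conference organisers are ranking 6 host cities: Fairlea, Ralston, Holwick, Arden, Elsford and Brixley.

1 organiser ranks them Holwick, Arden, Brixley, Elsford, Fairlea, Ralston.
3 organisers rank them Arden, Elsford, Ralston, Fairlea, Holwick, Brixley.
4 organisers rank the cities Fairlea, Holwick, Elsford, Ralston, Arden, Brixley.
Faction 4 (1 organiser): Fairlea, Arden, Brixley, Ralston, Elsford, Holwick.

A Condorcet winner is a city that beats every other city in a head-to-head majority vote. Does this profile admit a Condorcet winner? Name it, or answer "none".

Fairlea

Check each pair by majority over 9 ballots:
Fairlea vs Ralston: Fairlea wins 6–3.
Fairlea vs Holwick: Fairlea wins 8–1.
Fairlea vs Arden: Fairlea, 5–4.
Fairlea vs Elsford: Fairlea wins 5–4.
Fairlea vs Brixley: Fairlea, 8–1.
Ralston vs Holwick: Holwick, 5–4.
Ralston–Arden: Arden 5–4.
Ralston–Elsford: Elsford 8–1.
Ralston–Brixley: Ralston 7–2.
Holwick–Arden: Holwick 5–4.
Holwick–Elsford: Holwick 5–4.
Holwick vs Brixley: Holwick wins 8–1.
Arden–Elsford: Arden 5–4.
Arden–Brixley: Arden 9–0.
Elsford vs Brixley: Elsford wins 7–2.
Fairlea wins every pairwise contest, so Fairlea is the Condorcet winner.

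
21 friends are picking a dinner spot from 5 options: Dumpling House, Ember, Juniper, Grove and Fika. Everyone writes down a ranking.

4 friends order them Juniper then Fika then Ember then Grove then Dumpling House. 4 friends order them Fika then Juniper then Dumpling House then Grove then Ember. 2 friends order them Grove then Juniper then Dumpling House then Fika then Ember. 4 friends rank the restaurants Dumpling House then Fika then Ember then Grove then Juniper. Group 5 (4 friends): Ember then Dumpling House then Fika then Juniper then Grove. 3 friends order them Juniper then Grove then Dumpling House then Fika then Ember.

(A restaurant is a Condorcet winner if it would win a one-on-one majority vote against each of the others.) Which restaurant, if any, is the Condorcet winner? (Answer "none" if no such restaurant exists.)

Head-to-head results (21 friends):
Dumpling House vs Ember: 13 to 8, Dumpling House.
Dumpling House vs Juniper: 8 to 13, Juniper.
Dumpling House vs Grove: Dumpling House wins 12–9.
Dumpling House vs Fika: Dumpling House is ranked higher on 2+4+4+3 = 13 ballots, Fika on 8. Dumpling House wins 13–8.
Ember vs Juniper: 4+4 = 8 for Ember, 13 for Juniper — Juniper by 13–8.
Ember vs Grove: Ember, 12–9.
Ember vs Fika: Ember is ranked higher on 4 ballots, Fika on 17. Fika wins 17–4.
Juniper vs Grove: Juniper, 15–6.
Juniper vs Fika: Fika, 12–9.
Grove vs Fika: Fika wins 16–5.
Every restaurant loses at least once (Dumpling House loses to Juniper; Ember loses to Dumpling House; Juniper loses to Fika; Grove loses to Dumpling House; Fika loses to Dumpling House). The majority relation contains the cycle Dumpling House > Fika > Juniper > Dumpling House, so there is no Condorcet winner.

none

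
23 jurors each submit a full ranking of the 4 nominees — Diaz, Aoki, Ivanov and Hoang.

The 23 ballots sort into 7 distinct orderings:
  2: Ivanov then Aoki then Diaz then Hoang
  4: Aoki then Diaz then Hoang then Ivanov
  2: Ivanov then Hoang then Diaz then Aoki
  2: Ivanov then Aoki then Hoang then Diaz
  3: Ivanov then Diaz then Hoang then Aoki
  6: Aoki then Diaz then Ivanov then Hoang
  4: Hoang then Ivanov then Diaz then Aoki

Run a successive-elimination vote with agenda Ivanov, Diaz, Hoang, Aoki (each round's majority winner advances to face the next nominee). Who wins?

Ivanov

Round 1: Ivanov vs Diaz — 13–10, Ivanov advances.
Round 2: Ivanov vs Hoang — 15–8, Ivanov advances.
Round 3: Ivanov vs Aoki — 13–10, Ivanov advances.
Ivanov survives the agenda.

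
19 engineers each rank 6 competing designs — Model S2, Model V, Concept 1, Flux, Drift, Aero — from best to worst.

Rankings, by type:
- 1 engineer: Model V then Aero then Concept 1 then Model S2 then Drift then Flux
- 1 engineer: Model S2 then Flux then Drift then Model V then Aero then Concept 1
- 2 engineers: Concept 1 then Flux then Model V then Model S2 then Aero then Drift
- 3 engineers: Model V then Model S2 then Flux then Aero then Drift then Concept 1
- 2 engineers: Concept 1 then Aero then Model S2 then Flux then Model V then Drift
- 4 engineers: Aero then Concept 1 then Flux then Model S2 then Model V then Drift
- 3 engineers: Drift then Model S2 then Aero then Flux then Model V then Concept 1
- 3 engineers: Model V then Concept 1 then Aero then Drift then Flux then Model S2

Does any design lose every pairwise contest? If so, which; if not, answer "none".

Drift

Pairwise majorities:
Model S2 vs Model V: 1+2+4+3 = 10 for Model S2, 9 for Model V — Model S2 by 10–9.
Model S2–Concept 1: Concept 1 12–7.
Model S2 vs Flux: 1+1+3+2+3 = 10 for Model S2, 9 for Flux — Model S2 by 10–9.
Model S2 vs Drift: 1+1+2+3+2+4 = 13 for Model S2, 6 for Drift — Model S2 by 13–6.
Model S2 vs Aero: 1+2+3+3 = 9 for Model S2, 10 for Aero — Aero by 10–9.
Model V vs Concept 1: Model V wins 11–8.
Model V vs Flux: 7 to 12, Flux.
Model V vs Drift: 1+2+3+2+4+3 = 15 for Model V, 4 for Drift — Model V by 15–4.
Model V–Aero: Model V 10–9.
Concept 1–Flux: Concept 1 12–7.
Concept 1 vs Drift: Concept 1 wins 12–7.
Concept 1 vs Aero: Aero, 12–7.
Flux vs Drift: 12 to 7, Flux.
Flux vs Aero: Aero, 13–6.
Drift–Aero: Aero 15–4.
Only Drift has no wins; Drift is the Condorcet loser.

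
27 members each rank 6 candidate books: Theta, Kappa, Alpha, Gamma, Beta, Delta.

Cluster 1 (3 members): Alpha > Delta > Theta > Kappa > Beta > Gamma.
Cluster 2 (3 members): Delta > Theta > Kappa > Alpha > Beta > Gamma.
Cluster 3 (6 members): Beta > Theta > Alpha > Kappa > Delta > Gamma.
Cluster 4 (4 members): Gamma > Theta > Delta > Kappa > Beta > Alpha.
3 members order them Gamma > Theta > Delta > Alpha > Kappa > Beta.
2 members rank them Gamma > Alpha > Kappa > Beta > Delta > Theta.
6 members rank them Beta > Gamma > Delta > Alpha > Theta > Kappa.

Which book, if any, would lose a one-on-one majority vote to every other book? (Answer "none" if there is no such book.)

none

Pairwise majorities:
Theta vs Kappa: Theta preferred on 3+3+6+4+3+6 = 25 ballots; Theta wins 25–2.
Theta vs Alpha: Theta is ranked higher on 3+6+4+3 = 16 ballots, Alpha on 11. Theta wins 16–11.
Theta vs Gamma: 3+3+6 = 12 for Theta, 15 for Gamma — Gamma by 15–12.
Theta vs Beta: 3+3+4+3 = 13 for Theta, 14 for Beta — Beta by 14–13.
Theta vs Delta: Delta, 14–13.
Kappa vs Alpha: Alpha, 20–7.
Kappa vs Gamma: 12 to 15, Gamma.
Kappa vs Beta: Kappa, 15–12.
Kappa–Delta: Delta 19–8.
Alpha vs Gamma: Alpha preferred on 3+3+6 = 12 ballots; Gamma wins 15–12.
Alpha–Beta: Beta 16–11.
Alpha vs Delta: Alpha is ranked higher on 3+6+2 = 11 ballots, Delta on 16. Delta wins 16–11.
Gamma vs Beta: Beta, 18–9.
Gamma vs Delta: Gamma is ranked higher on 4+3+2+6 = 15 ballots, Delta on 12. Gamma wins 15–12.
Beta vs Delta: Beta, 14–13.
Every book wins at least one matchup (Theta beats Kappa; Kappa beats Beta; Alpha beats Kappa; Gamma beats Theta; Beta beats Theta; Delta beats Theta), so there is no Condorcet loser.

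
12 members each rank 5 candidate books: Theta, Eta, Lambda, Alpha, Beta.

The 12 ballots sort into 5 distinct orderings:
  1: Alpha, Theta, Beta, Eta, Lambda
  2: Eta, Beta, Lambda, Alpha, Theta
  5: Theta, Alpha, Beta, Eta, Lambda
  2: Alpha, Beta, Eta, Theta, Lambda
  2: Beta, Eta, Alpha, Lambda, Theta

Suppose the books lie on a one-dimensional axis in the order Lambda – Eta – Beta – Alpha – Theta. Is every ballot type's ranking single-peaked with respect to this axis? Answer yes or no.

Axis positions: Lambda=1, Eta=2, Beta=3, Alpha=4, Theta=5.
Ballot type 1 (peak Alpha at position 4): ranking walks positions 4-5-3-2-1, expanding outward from the peak — single-peaked.
Ballot type 2 (peak Eta at position 2): ranking walks positions 2-3-1-4-5, expanding outward from the peak — single-peaked.
Ballot type 3 (peak Theta at position 5): ranking walks positions 5-4-3-2-1, expanding outward from the peak — single-peaked.
Ballot type 4 (peak Alpha at position 4): ranking walks positions 4-3-2-5-1, expanding outward from the peak — single-peaked.
Ballot type 5 (peak Beta at position 3): ranking walks positions 3-2-4-1-5, expanding outward from the peak — single-peaked.
Every ranking is single-peaked on this axis.

yes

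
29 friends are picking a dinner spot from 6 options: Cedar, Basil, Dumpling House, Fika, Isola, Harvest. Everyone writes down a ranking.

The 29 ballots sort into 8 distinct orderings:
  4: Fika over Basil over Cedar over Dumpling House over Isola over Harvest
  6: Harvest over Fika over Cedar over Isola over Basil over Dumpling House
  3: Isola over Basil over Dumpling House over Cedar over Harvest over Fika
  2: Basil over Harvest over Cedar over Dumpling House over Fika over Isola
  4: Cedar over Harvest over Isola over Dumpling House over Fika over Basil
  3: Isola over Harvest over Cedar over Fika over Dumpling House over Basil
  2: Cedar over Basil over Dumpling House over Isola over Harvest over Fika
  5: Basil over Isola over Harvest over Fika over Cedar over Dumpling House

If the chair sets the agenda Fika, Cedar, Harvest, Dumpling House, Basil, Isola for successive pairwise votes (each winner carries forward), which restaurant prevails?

Isola

Round 1: Fika vs Cedar — 15–14, Fika advances.
Round 2: Fika vs Harvest — 4–25, Harvest advances.
Round 3: Harvest vs Dumpling House — 20–9, Harvest advances.
Round 4: Harvest vs Basil — 13–16, Basil advances.
Round 5: Basil vs Isola — 13–16, Isola advances.
Isola survives the agenda.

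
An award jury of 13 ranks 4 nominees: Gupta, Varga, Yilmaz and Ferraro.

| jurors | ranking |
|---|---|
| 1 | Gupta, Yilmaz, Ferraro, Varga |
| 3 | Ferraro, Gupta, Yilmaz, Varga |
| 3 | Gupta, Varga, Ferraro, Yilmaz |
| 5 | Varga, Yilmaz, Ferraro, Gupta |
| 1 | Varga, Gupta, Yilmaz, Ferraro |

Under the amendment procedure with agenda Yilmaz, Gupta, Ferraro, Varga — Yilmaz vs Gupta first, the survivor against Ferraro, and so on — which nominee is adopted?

Varga

Round 1: Yilmaz vs Gupta — 5–8, Gupta advances.
Round 2: Gupta vs Ferraro — 5–8, Ferraro advances.
Round 3: Ferraro vs Varga — 4–9, Varga advances.
Varga survives the agenda.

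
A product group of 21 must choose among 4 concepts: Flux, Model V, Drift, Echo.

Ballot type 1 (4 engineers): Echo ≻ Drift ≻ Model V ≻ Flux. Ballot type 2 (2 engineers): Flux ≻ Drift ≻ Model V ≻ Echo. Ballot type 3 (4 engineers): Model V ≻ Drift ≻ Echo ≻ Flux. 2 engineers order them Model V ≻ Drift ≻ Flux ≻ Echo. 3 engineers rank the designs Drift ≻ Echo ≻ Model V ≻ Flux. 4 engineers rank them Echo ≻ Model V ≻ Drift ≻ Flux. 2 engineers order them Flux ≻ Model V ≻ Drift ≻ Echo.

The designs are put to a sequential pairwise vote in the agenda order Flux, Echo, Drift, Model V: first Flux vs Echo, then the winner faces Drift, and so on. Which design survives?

Model V

Round 1: Flux vs Echo — 6–15, Echo advances.
Round 2: Echo vs Drift — 8–13, Drift advances.
Round 3: Drift vs Model V — 9–12, Model V advances.
Model V survives the agenda.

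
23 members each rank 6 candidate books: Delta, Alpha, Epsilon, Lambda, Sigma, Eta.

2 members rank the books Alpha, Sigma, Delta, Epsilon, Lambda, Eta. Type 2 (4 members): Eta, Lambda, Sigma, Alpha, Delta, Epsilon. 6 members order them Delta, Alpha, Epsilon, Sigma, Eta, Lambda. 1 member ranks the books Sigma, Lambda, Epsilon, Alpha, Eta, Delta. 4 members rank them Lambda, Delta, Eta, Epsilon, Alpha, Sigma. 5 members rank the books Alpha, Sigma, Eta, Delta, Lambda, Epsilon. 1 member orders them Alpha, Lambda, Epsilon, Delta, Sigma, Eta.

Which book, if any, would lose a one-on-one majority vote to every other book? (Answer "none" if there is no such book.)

Head-to-head results (23 members):
Delta vs Alpha: Alpha wins 13–10.
Delta vs Epsilon: Delta, 21–2.
Delta vs Lambda: 13 to 10, Delta.
Delta vs Sigma: Sigma, 12–11.
Delta–Eta: Delta 13–10.
Alpha vs Epsilon: 2+4+6+5+1 = 18 for Alpha, 5 for Epsilon — Alpha by 18–5.
Alpha vs Lambda: Alpha, 14–9.
Alpha vs Sigma: 18 to 5, Alpha.
Alpha vs Eta: 15 to 8, Alpha.
Epsilon vs Lambda: Epsilon is ranked higher on 2+6 = 8 ballots, Lambda on 15. Lambda wins 15–8.
Epsilon vs Sigma: 6+4+1 = 11 for Epsilon, 12 for Sigma — Sigma by 12–11.
Epsilon vs Eta: Epsilon preferred on 2+6+1+1 = 10 ballots; Eta wins 13–10.
Lambda vs Sigma: 9 to 14, Sigma.
Lambda vs Eta: Eta, 15–8.
Sigma vs Eta: Sigma, 15–8.
Only Epsilon has no wins; Epsilon is the Condorcet loser.

Epsilon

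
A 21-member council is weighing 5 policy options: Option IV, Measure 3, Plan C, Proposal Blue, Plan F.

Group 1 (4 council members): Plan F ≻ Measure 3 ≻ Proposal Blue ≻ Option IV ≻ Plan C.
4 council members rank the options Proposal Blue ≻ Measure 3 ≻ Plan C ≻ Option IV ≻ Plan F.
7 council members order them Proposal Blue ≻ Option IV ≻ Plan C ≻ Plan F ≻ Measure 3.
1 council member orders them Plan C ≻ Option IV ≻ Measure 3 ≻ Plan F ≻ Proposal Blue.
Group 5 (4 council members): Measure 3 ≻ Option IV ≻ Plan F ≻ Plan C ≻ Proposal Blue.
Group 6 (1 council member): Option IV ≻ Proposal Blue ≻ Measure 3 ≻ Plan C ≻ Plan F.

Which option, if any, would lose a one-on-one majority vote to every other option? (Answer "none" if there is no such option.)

none

Head-to-head results (21 council members):
Option IV vs Measure 3: 9 to 12, Measure 3.
Option IV vs Plan C: Option IV, 16–5.
Option IV vs Proposal Blue: Option IV preferred on 1+4+1 = 6 ballots; Proposal Blue wins 15–6.
Option IV vs Plan F: 4+7+1+4+1 = 17 for Option IV, 4 for Plan F — Option IV by 17–4.
Measure 3 vs Plan C: Measure 3 preferred on 4+4+4+1 = 13 ballots; Measure 3 wins 13–8.
Measure 3 vs Proposal Blue: Measure 3 preferred on 4+1+4 = 9 ballots; Proposal Blue wins 12–9.
Measure 3 vs Plan F: Plan F, 11–10.
Plan C vs Proposal Blue: Proposal Blue, 16–5.
Plan C–Plan F: Plan C 13–8.
Proposal Blue vs Plan F: Proposal Blue is ranked higher on 4+7+1 = 12 ballots, Plan F on 9. Proposal Blue wins 12–9.
Each option has at least one pairwise win (Option IV beats Plan C; Measure 3 beats Option IV; Plan C beats Plan F; Proposal Blue beats Option IV; Plan F beats Measure 3) — no Condorcet loser.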